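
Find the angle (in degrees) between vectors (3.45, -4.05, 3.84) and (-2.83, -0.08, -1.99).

With u = (3.45, -4.05, 3.84), v = (-2.83, -0.08, -1.99):
u·v = 3.45·(-2.83) + (-4.05)·(-0.08) + 3.84·(-1.99) = (-9.7635) + 0.324 + (-7.6416) = -17.0811.
|u| = √(3.45² + (-4.05)² + 3.84²) = √(11.9025 + 16.4025 + 14.7456) = √43.0506, |v| = √((-2.83)² + (-0.08)² + (-1.99)²) = √(8.0089 + 0.0064 + 3.9601) = √11.9754.
cos θ = (u·v)/(|u||v|) = -17.0811/(√43.0506·√11.9754) ≈ -0.752283
θ = arccos(-0.752283) ≈ 138.79°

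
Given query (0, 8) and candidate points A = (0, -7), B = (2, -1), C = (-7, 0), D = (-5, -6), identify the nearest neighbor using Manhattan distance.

Distances: d(A) = 15, d(B) = 11, d(C) = 15, d(D) = 19. Nearest: B = (2, -1) with distance 11.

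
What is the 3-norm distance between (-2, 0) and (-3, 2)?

(Σ|x_i - y_i|^3)^(1/3) = (|-2 - (-3)|^3 + |0 - 2|^3)^(1/3)
= (1^3 + 2^3)^(1/3) = (1 + 8)^(1/3) = (9)^(1/3) ≈ 2.0801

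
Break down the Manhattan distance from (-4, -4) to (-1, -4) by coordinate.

Σ|x_i - y_i| = |-4 - (-1)| + |-4 - (-4)| = 3 + 0 = 3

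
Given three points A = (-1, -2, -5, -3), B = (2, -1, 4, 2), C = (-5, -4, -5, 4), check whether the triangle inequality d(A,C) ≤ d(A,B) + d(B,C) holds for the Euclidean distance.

d(A,B) = √(3² + 1² + 9² + 5²) = √116 ≈ 10.7703, d(B,C) = √(7² + 3² + 9² + 2²) = √143 ≈ 11.9583, d(A,C) = √(4² + 2² + 0² + 7²) = √69 ≈ 8.3066.
d(A,C) ≈ 8.3066 ≤ 10.7703 + 11.9583 = 22.7286. Triangle inequality is satisfied.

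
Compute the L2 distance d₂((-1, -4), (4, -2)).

√(Σ(x_i - y_i)²) = √((-1 - 4)² + (-4 - (-2))²)
= √((-5)² + (-2)²) = √(25 + 4) = √29 ≈ 5.3852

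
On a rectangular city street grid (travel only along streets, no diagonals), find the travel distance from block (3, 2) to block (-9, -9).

Σ|x_i - y_i| = |3 - (-9)| + |2 - (-9)| = 12 + 11 = 23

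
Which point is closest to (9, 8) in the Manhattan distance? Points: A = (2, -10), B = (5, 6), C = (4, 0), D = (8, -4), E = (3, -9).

Distances: d(A) = 25, d(B) = 6, d(C) = 13, d(D) = 13, d(E) = 23. Nearest: B = (5, 6) with distance 6.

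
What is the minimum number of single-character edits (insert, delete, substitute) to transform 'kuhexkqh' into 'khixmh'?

Let D[i][j] be the edit distance between the first i characters of 'kuhexkqh' and the first j characters of 'khixmh', with D[i][0] = i, D[0][j] = j, and D[i][j] = D[i-1][j-1] if the characters match, else 1 + min(D[i-1][j], D[i][j-1], D[i-1][j-1]). Filling the table (rows: prefixes of 'kuhexkqh', columns: prefixes of 'khixmh'):
     ε  k  h  i  x  m  h
  ε  0  1  2  3  4  5  6
  k  1  0  1  2  3  4  5
  u  2  1  1  2  3  4  5
  h  3  2  1  2  3  4  4
  e  4  3  2  2  3  4  5
  x  5  4  3  3  2  3  4
  k  6  5  4  4  3  3  4
  q  7  6  5  5  4  4  4
  h  8  7  6  6  5  5  4
The bottom-right entry gives D[8][6] = 4, so no sequence of fewer than 4 edits works. Backtracking through the table gives one optimal edit sequence (4 edits):
  kuhexkqh → khexkqh (del u @2)
  khexkqh → khixkqh (sub e→i @3)
  khixkqh → khixqh (del k @5)
  khixqh → khixmh (sub q→m @5)
Edit distance = 4.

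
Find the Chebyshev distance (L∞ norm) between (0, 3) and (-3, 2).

max(|x_i - y_i|) = max(|0 - (-3)|, |3 - 2|) = max(3, 1) = 3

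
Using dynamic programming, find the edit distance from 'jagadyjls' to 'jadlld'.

Let D[i][j] be the edit distance between the first i characters of 'jagadyjls' and the first j characters of 'jadlld', with D[i][0] = i, D[0][j] = j, and D[i][j] = D[i-1][j-1] if the characters match, else 1 + min(D[i-1][j], D[i][j-1], D[i-1][j-1]). Filling the table (rows: prefixes of 'jagadyjls', columns: prefixes of 'jadlld'):
     ε  j  a  d  l  l  d
  ε  0  1  2  3  4  5  6
  j  1  0  1  2  3  4  5
  a  2  1  0  1  2  3  4
  g  3  2  1  1  2  3  4
  a  4  3  2  2  2  3  4
  d  5  4  3  2  3  3  3
  y  6  5  4  3  3  4  4
  j  7  6  5  4  4  4  5
  l  8  7  6  5  4  4  5
  s  9  8  7  6  5  5  5
The bottom-right entry gives D[9][6] = 5, so no sequence of fewer than 5 edits works. Backtracking through the table gives one optimal edit sequence (5 edits):
  jagadyjls → jgadyjls (del a @2)
  jgadyjls → jadyjls (del g @2)
  jadyjls → jadjls (del y @4)
  jadjls → jadlls (sub j→l @4)
  jadlls → jadlld (sub s→d @6)
Edit distance = 5.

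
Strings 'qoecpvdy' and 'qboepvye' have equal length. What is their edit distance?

Let D[i][j] be the edit distance between the first i characters of 'qoecpvdy' and the first j characters of 'qboepvye', with D[i][0] = i, D[0][j] = j, and D[i][j] = D[i-1][j-1] if the characters match, else 1 + min(D[i-1][j], D[i][j-1], D[i-1][j-1]). Filling the table (rows: prefixes of 'qoecpvdy', columns: prefixes of 'qboepvye'):
     ε  q  b  o  e  p  v  y  e
  ε  0  1  2  3  4  5  6  7  8
  q  1  0  1  2  3  4  5  6  7
  o  2  1  1  1  2  3  4  5  6
  e  3  2  2  2  1  2  3  4  5
  c  4  3  3  3  2  2  3  4  5
  p  5  4  4  4  3  2  3  4  5
  v  6  5  5  5  4  3  2  3  4
  d  7  6  6  6  5  4  3  3  4
  y  8  7  7  7  6  5  4  3  4
The bottom-right entry gives D[8][8] = 4, so no sequence of fewer than 4 edits works. Backtracking through the table gives one optimal edit sequence (4 edits):
  qoecpvdy → qboecpvdy (ins b @2)
  qboecpvdy → qboepvdy (del c @5)
  qboepvdy → qboepvyy (sub d→y @7)
  qboepvyy → qboepvye (sub y→e @8)
Edit distance = 4.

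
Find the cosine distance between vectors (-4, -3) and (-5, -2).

With u = (-4, -3), v = (-5, -2):
u·v = (-4)·(-5) + (-3)·(-2) = 20 + 6 = 26.
|u| = √((-4)² + (-3)²) = √25, |v| = √((-5)² + (-2)²) = √29, so |u||v| = √(25·29) = √725.
cos θ = (u·v)/(|u||v|) = 26/√725 ≈ 0.9656
Cosine distance = 1 - cos θ ≈ 1 - 0.9656 = 0.0344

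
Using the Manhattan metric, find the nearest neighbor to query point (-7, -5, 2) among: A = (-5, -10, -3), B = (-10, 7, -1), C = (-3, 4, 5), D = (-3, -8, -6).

Distances: d(A) = 12, d(B) = 18, d(C) = 16, d(D) = 15. Nearest: A = (-5, -10, -3) with distance 12.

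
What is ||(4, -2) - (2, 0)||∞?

max(|x_i - y_i|) = max(|4 - 2|, |-2 - 0|) = max(2, 2) = 2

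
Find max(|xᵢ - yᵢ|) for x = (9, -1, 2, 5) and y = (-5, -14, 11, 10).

max(|x_i - y_i|) = max(|9 - (-5)|, |-1 - (-14)|, |2 - 11|, |5 - 10|) = max(14, 13, 9, 5) = 14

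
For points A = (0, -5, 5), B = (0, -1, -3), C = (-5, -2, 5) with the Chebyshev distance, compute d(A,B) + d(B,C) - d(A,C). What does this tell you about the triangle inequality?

d(A,B) = max(0, 4, 8) = 8, d(B,C) = max(5, 1, 8) = 8, d(A,C) = max(5, 3, 0) = 5.
d(A,B) + d(B,C) - d(A,C) = 8 + 8 - 5 = 16 - 5 = 11. This is ≥ 0, so the triangle inequality holds for these points.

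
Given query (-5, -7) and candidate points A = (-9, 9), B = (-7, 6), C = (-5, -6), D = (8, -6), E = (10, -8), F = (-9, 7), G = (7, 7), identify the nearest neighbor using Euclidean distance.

Distances: d(A) ≈ 16.4924, d(B) ≈ 13.1529, d(C) = 1, d(D) ≈ 13.0384, d(E) ≈ 15.0333, d(F) ≈ 14.5602, d(G) ≈ 18.4391. Nearest: C = (-5, -6) with distance 1.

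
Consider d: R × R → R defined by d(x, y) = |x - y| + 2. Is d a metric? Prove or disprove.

No. d fails identity of indiscernibles (specifically d(x,x) = 0): d(-7, -7) = |-7 - (-7)| + 2 = 0 + 2 = 2 ≠ 0.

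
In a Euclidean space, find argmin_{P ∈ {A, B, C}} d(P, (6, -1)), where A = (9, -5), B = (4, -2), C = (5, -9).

Distances: d(A) = 5, d(B) ≈ 2.2361, d(C) ≈ 8.0623. Nearest: B = (4, -2) with distance 2.2361.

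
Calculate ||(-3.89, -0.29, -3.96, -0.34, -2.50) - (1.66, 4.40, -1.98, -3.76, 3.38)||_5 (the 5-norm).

(Σ|x_i - y_i|^5)^(1/5) = (|-3.89 - 1.66|^5 + |-0.29 - 4.4|^5 + |-3.96 - (-1.98)|^5 + |-0.34 - (-3.76)|^5 + |-2.5 - 3.38|^5)^(1/5)
= (5.55^5 + 4.69^5 + 1.98^5 + 3.42^5 + 5.88^5)^(1/5) ≈ (5265.8067 + 2269.1553 + 30.4317 + 467.8757 + 7028.8881)^(1/5) = (15062.1575)^(1/5) ≈ 6.8482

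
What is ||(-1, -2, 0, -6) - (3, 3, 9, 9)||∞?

max(|x_i - y_i|) = max(|-1 - 3|, |-2 - 3|, |0 - 9|, |-6 - 9|) = max(4, 5, 9, 15) = 15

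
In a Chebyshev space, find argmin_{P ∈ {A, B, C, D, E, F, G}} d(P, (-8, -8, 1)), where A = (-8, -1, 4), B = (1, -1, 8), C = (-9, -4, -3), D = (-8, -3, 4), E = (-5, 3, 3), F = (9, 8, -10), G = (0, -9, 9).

Distances: d(A) = 7, d(B) = 9, d(C) = 4, d(D) = 5, d(E) = 11, d(F) = 17, d(G) = 8. Nearest: C = (-9, -4, -3) with distance 4.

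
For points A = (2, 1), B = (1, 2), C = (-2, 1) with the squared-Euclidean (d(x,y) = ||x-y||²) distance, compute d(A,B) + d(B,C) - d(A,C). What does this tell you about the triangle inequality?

d(A,B) = 1² + 1² = 2, d(B,C) = 3² + 1² = 10, d(A,C) = 4² + 0² = 16.
d(A,B) + d(B,C) - d(A,C) = 2 + 10 - 16 = 12 - 16 = -4. This is < 0, so the triangle inequality FAILS for these points (squared-Euclidean is not a metric).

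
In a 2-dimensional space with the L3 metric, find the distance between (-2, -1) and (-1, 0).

(Σ|x_i - y_i|^3)^(1/3) = (|-2 - (-1)|^3 + |-1 - 0|^3)^(1/3)
= (1^3 + 1^3)^(1/3) = (1 + 1)^(1/3) = (2)^(1/3) ≈ 1.2599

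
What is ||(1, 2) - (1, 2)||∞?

max(|x_i - y_i|) = max(|1 - 1|, |2 - 2|) = max(0, 0) = 0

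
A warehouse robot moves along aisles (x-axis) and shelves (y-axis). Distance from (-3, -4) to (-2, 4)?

Σ|x_i - y_i| = |-3 - (-2)| + |-4 - 4| = 1 + 8 = 9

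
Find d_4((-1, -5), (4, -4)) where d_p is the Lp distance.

(Σ|x_i - y_i|^4)^(1/4) = (|-1 - 4|^4 + |-5 - (-4)|^4)^(1/4)
= (5^4 + 1^4)^(1/4) = (625 + 1)^(1/4) = (626)^(1/4) ≈ 5.002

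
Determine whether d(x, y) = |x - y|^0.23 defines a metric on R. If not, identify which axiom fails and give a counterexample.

Yes. With 0 < p = 0.23 ≤ 1, d(x,y) = |x-y|^0.23 is a metric on R. Non-negativity and symmetry are immediate; |x-y|^0.23 = 0 ⟺ |x-y| = 0 ⟺ x = y. For the triangle inequality, the function t ↦ t^0.23 is subadditive on [0,∞) when p ≤ 1, so |x-z|^0.23 ≤ (|x-y| + |y-z|)^0.23 ≤ |x-y|^0.23 + |y-z|^0.23.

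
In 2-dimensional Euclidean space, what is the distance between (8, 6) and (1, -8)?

√(Σ(x_i - y_i)²) = √((8 - 1)² + (6 - (-8))²)
= √(7² + 14²) = √(49 + 196) = √245 ≈ 15.6525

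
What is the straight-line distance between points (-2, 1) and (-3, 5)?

√(Σ(x_i - y_i)²) = √((-2 - (-3))² + (1 - 5)²)
= √(1² + (-4)²) = √(1 + 16) = √17 ≈ 4.1231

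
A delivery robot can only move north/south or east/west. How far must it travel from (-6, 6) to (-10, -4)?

Σ|x_i - y_i| = |-6 - (-10)| + |6 - (-4)| = 4 + 10 = 14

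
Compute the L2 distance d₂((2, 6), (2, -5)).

√(Σ(x_i - y_i)²) = √((2 - 2)² + (6 - (-5))²)
= √(0² + 11²) = √(0 + 121) = √121 = 11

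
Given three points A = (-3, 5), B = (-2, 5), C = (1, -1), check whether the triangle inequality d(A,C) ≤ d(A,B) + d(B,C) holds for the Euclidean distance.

d(A,B) = √(1² + 0²) = √1 = 1, d(B,C) = √(3² + 6²) = √45 ≈ 6.7082, d(A,C) = √(4² + 6²) = √52 ≈ 7.2111.
d(A,C) ≈ 7.2111 ≤ 1 + 6.7082 = 7.7082. Triangle inequality is satisfied.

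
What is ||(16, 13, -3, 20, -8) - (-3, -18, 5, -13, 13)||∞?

max(|x_i - y_i|) = max(|16 - (-3)|, |13 - (-18)|, |-3 - 5|, |20 - (-13)|, |-8 - 13|) = max(19, 31, 8, 33, 21) = 33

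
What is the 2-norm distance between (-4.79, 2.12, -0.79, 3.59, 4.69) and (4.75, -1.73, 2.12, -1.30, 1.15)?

(Σ|x_i - y_i|^2)^(1/2) = (|-4.79 - 4.75|^2 + |2.12 - (-1.73)|^2 + |-0.79 - 2.12|^2 + |3.59 - (-1.3)|^2 + |4.69 - 1.15|^2)^(1/2)
= (9.54^2 + 3.85^2 + 2.91^2 + 4.89^2 + 3.54^2)^(1/2) = (91.0116 + 14.8225 + 8.4681 + 23.9121 + 12.5316)^(1/2) = (150.7459)^(1/2) ≈ 12.2779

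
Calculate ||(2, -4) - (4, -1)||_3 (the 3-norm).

(Σ|x_i - y_i|^3)^(1/3) = (|2 - 4|^3 + |-4 - (-1)|^3)^(1/3)
= (2^3 + 3^3)^(1/3) = (8 + 27)^(1/3) = (35)^(1/3) ≈ 3.2711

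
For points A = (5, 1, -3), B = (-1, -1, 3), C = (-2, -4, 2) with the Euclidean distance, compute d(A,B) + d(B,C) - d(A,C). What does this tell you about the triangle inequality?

d(A,B) = √(6² + 2² + 6²) = √76 ≈ 8.7178, d(B,C) = √(1² + 3² + 1²) = √11 ≈ 3.3166, d(A,C) = √(7² + 5² + 5²) = √99 ≈ 9.9499.
d(A,B) + d(B,C) - d(A,C) = 8.7178 + 3.3166 - 9.9499 = 12.0344 - 9.9499 = 2.0845 (to 4 decimal places). This is ≥ 0, so the triangle inequality holds for these points.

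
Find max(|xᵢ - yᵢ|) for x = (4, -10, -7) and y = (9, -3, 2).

max(|x_i - y_i|) = max(|4 - 9|, |-10 - (-3)|, |-7 - 2|) = max(5, 7, 9) = 9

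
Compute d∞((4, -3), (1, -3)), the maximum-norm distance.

max(|x_i - y_i|) = max(|4 - 1|, |-3 - (-3)|) = max(3, 0) = 3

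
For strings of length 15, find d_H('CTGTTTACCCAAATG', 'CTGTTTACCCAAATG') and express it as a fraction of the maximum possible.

Differing positions: none. Hamming distance = 0. The maximum possible Hamming distance for length-15 strings is 15, so d_H/15 = 0/15 = 0.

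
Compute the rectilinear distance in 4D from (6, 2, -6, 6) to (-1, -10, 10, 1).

Σ|x_i - y_i| = |6 - (-1)| + |2 - (-10)| + |-6 - 10| + |6 - 1| = 7 + 12 + 16 + 5 = 40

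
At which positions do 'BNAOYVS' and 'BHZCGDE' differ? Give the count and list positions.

Differing positions: 2, 3, 4, 5, 6, 7. Hamming distance = 6.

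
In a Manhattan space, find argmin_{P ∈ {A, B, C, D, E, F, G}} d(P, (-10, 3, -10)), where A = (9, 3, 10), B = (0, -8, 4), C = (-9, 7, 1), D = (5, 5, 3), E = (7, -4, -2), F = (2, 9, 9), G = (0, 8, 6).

Distances: d(A) = 39, d(B) = 35, d(C) = 16, d(D) = 30, d(E) = 32, d(F) = 37, d(G) = 31. Nearest: C = (-9, 7, 1) with distance 16.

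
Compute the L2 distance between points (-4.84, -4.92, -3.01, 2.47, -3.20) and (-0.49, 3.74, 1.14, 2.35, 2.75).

(Σ|x_i - y_i|^2)^(1/2) = (|-4.84 - (-0.49)|^2 + |-4.92 - 3.74|^2 + |-3.01 - 1.14|^2 + |2.47 - 2.35|^2 + |-3.2 - 2.75|^2)^(1/2)
= (4.35^2 + 8.66^2 + 4.15^2 + 0.12^2 + 5.95^2)^(1/2) = (18.9225 + 74.9956 + 17.2225 + 0.0144 + 35.4025)^(1/2) = (146.5575)^(1/2) ≈ 12.1061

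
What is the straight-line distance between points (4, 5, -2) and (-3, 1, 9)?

√(Σ(x_i - y_i)²) = √((4 - (-3))² + (5 - 1)² + (-2 - 9)²)
= √(7² + 4² + (-11)²) = √(49 + 16 + 121) = √186 ≈ 13.6382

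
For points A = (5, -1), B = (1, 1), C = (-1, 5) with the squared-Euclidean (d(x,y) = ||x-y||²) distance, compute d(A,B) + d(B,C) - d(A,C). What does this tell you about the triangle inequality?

d(A,B) = 4² + 2² = 20, d(B,C) = 2² + 4² = 20, d(A,C) = 6² + 6² = 72.
d(A,B) + d(B,C) - d(A,C) = 20 + 20 - 72 = 40 - 72 = -32. This is < 0, so the triangle inequality FAILS for these points (squared-Euclidean is not a metric).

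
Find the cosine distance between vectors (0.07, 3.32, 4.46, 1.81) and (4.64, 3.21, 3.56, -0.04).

With u = (0.07, 3.32, 4.46, 1.81), v = (4.64, 3.21, 3.56, -0.04):
u·v = 0.07·4.64 + 3.32·3.21 + 4.46·3.56 + 1.81·(-0.04) = 0.3248 + 10.6572 + 15.8776 + (-0.0724) = 26.7872.
|u| = √(0.07² + 3.32² + 4.46² + 1.81²) = √(0.0049 + 11.0224 + 19.8916 + 3.2761) = √34.195, |v| = √(4.64² + 3.21² + 3.56² + (-0.04)²) = √(21.5296 + 10.3041 + 12.6736 + 0.0016) = √44.5089.
cos θ = (u·v)/(|u||v|) = 26.7872/(√34.195·√44.5089) ≈ 0.6866
Cosine distance = 1 - cos θ ≈ 1 - 0.6866 = 0.3134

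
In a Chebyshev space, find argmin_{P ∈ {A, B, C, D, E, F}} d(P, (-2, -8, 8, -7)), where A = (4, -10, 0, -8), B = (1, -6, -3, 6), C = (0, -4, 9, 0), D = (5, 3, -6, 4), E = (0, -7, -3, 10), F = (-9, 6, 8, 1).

Distances: d(A) = 8, d(B) = 13, d(C) = 7, d(D) = 14, d(E) = 17, d(F) = 14. Nearest: C = (0, -4, 9, 0) with distance 7.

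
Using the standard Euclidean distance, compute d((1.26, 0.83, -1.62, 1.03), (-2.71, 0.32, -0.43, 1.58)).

(Σ|x_i - y_i|^2)^(1/2) = (|1.26 - (-2.71)|^2 + |0.83 - 0.32|^2 + |-1.62 - (-0.43)|^2 + |1.03 - 1.58|^2)^(1/2)
= (3.97^2 + 0.51^2 + 1.19^2 + 0.55^2)^(1/2) = (15.7609 + 0.2601 + 1.4161 + 0.3025)^(1/2) = (17.7396)^(1/2) ≈ 4.2118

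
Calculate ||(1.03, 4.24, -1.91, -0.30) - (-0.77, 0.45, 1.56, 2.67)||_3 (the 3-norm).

(Σ|x_i - y_i|^3)^(1/3) = (|1.03 - (-0.77)|^3 + |4.24 - 0.45|^3 + |-1.91 - 1.56|^3 + |-0.3 - 2.67|^3)^(1/3)
= (1.8^3 + 3.79^3 + 3.47^3 + 2.97^3)^(1/3) ≈ (5.832 + 54.4399 + 41.7819 + 26.1981)^(1/3) = (128.2519)^(1/3) ≈ 5.043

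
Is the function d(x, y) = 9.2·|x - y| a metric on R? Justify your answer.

Yes. Since |x - y| is a metric on R and 9.2 > 0, the positive scalar multiple 9.2·|x - y| is also a metric: scaling by a positive constant preserves non-negativity, identity (d=0 ⟺ |x-y|=0 ⟺ x=y), symmetry, and the triangle inequality.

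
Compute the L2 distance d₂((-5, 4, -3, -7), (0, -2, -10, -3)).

√(Σ(x_i - y_i)²) = √((-5 - 0)² + (4 - (-2))² + (-3 - (-10))² + (-7 - (-3))²)
= √((-5)² + 6² + 7² + (-4)²) = √(25 + 36 + 49 + 16) = √126 ≈ 11.225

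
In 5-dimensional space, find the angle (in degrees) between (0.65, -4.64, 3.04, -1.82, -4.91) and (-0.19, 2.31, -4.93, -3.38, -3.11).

With u = (0.65, -4.64, 3.04, -1.82, -4.91), v = (-0.19, 2.31, -4.93, -3.38, -3.11):
u·v = 0.65·(-0.19) + (-4.64)·2.31 + 3.04·(-4.93) + (-1.82)·(-3.38) + (-4.91)·(-3.11) = (-0.1235) + (-10.7184) + (-14.9872) + 6.1516 + 15.2701 = -4.4074.
|u| = √(0.65² + (-4.64)² + 3.04² + (-1.82)² + (-4.91)²) = √(0.4225 + 21.5296 + 9.2416 + 3.3124 + 24.1081) = √58.6142, |v| = √((-0.19)² + 2.31² + (-4.93)² + (-3.38)² + (-3.11)²) = √(0.0361 + 5.3361 + 24.3049 + 11.4244 + 9.6721) = √50.7736.
cos θ = (u·v)/(|u||v|) = -4.4074/(√58.6142·√50.7736) ≈ -0.080791
θ = arccos(-0.080791) ≈ 94.63°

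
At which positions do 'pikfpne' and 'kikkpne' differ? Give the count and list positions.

Differing positions: 1, 4. Hamming distance = 2.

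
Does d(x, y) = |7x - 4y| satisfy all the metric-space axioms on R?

No. d fails symmetry: d(3, 2) = |7·3 - 4·2| = |13| = 13, but d(2, 3) = |7·2 - 4·3| = |2| = 2. Since 13 ≠ 2, d(x,y) ≠ d(y,x) in general.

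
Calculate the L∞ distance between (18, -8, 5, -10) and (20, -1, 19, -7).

max(|x_i - y_i|) = max(|18 - 20|, |-8 - (-1)|, |5 - 19|, |-10 - (-7)|) = max(2, 7, 14, 3) = 14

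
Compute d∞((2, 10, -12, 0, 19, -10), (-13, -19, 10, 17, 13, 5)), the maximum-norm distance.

max(|x_i - y_i|) = max(|2 - (-13)|, |10 - (-19)|, |-12 - 10|, |0 - 17|, |19 - 13|, |-10 - 5|) = max(15, 29, 22, 17, 6, 15) = 29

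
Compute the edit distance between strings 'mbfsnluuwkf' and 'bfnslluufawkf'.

Let D[i][j] be the edit distance between the first i characters of 'mbfsnluuwkf' and the first j characters of 'bfnslluufawkf', with D[i][0] = i, D[0][j] = j, and D[i][j] = D[i-1][j-1] if the characters match, else 1 + min(D[i-1][j], D[i][j-1], D[i-1][j-1]). Filling the table (rows: prefixes of 'mbfsnluuwkf', columns: prefixes of 'bfnslluufawkf'):
     ε  b  f  n  s  l  l  u  u  f  a  w  k  f
  ε  0  1  2  3  4  5  6  7  8  9 10 11 12 13
  m  1  1  2  3  4  5  6  7  8  9 10 11 12 13
  b  2  1  2  3  4  5  6  7  8  9 10 11 12 13
  f  3  2  1  2  3  4  5  6  7  8  9 10 11 12
  s  4  3  2  2  2  3  4  5  6  7  8  9 10 11
  n  5  4  3  2  3  3  4  5  6  7  8  9 10 11
  l  6  5  4  3  3  3  3  4  5  6  7  8  9 10
  u  7  6  5  4  4  4  4  3  4  5  6  7  8  9
  u  8  7  6  5  5  5  5  4  3  4  5  6  7  8
  w  9  8  7  6  6  6  6  5  4  4  5  5  6  7
  k 10  9  8  7  7  7  7  6  5  5  5  6  5  6
  f 11 10  9  8  8  8  8  7  6  5  6  6  6  5
The bottom-right entry gives D[11][13] = 5, so no sequence of fewer than 5 edits works. Backtracking through the table gives one optimal edit sequence (5 edits):
  mbfsnluuwkf → bfsnluuwkf (del m @1)
  bfsnluuwkf → bfnsnluuwkf (ins n @3)
  bfnsnluuwkf → bfnslluuwkf (sub n→l @5)
  bfnslluuwkf → bfnslluufwkf (ins f @9)
  bfnslluufwkf → bfnslluufawkf (ins a @10)
Edit distance = 5.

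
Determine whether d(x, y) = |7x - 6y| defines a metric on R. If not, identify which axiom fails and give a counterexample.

No. d fails symmetry: d(2, 8) = |7·2 - 6·8| = |-34| = 34, but d(8, 2) = |7·8 - 6·2| = |44| = 44. Since 34 ≠ 44, d(x,y) ≠ d(y,x) in general.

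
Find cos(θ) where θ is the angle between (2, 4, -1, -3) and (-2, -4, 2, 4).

With u = (2, 4, -1, -3), v = (-2, -4, 2, 4):
u·v = 2·(-2) + 4·(-4) + (-1)·2 + (-3)·4 = (-4) + (-16) + (-2) + (-12) = -34.
|u| = √(2² + 4² + (-1)² + (-3)²) = √30, |v| = √((-2)² + (-4)² + 2² + 4²) = √40, so |u||v| = √(30·40) = √1200.
cos θ = (u·v)/(|u||v|) = -34/√1200 ≈ -0.9815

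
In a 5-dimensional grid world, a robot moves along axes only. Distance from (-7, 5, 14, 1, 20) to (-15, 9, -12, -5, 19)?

Σ|x_i - y_i| = |-7 - (-15)| + |5 - 9| + |14 - (-12)| + |1 - (-5)| + |20 - 19| = 8 + 4 + 26 + 6 + 1 = 45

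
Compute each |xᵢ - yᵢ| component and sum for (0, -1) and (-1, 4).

Σ|x_i - y_i| = |0 - (-1)| + |-1 - 4| = 1 + 5 = 6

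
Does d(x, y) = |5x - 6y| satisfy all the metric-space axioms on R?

No. d fails symmetry: d(6, 1) = |5·6 - 6·1| = |24| = 24, but d(1, 6) = |5·1 - 6·6| = |-31| = 31. Since 24 ≠ 31, d(x,y) ≠ d(y,x) in general.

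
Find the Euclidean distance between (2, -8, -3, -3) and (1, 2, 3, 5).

√(Σ(x_i - y_i)²) = √((2 - 1)² + (-8 - 2)² + (-3 - 3)² + (-3 - 5)²)
= √(1² + (-10)² + (-6)² + (-8)²) = √(1 + 100 + 36 + 64) = √201 ≈ 14.1774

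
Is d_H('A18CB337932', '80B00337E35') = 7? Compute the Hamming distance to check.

Differing positions: 1, 2, 3, 4, 5, 9, 11. Hamming distance = 7, so the claim is true.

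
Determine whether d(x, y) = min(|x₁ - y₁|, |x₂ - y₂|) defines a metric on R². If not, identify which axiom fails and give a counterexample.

No. d fails identity of indiscernibles: take x = (5, 0) and y = (5, 2). Then d(x,y) = min(|5 - 5|, |0 - 2|) = min(0, 2) = 0, yet x ≠ y.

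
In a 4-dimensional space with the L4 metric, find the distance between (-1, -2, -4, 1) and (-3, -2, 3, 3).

(Σ|x_i - y_i|^4)^(1/4) = (|-1 - (-3)|^4 + |-2 - (-2)|^4 + |-4 - 3|^4 + |1 - 3|^4)^(1/4)
= (2^4 + 0^4 + 7^4 + 2^4)^(1/4) = (16 + 0 + 2401 + 16)^(1/4) = (2433)^(1/4) ≈ 7.0232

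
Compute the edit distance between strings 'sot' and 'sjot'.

Let D[i][j] be the edit distance between the first i characters of 'sot' and the first j characters of 'sjot', with D[i][0] = i, D[0][j] = j, and D[i][j] = D[i-1][j-1] if the characters match, else 1 + min(D[i-1][j], D[i][j-1], D[i-1][j-1]). Filling the table (rows: prefixes of 'sot', columns: prefixes of 'sjot'):
     ε  s  j  o  t
  ε  0  1  2  3  4
  s  1  0  1  2  3
  o  2  1  1  1  2
  t  3  2  2  2  1
The bottom-right entry gives D[3][4] = 1, so no sequence of fewer than 1 edit works. Backtracking through the table gives one optimal edit sequence (1 edit):
  sot → sjot (ins j @2)
Edit distance = 1.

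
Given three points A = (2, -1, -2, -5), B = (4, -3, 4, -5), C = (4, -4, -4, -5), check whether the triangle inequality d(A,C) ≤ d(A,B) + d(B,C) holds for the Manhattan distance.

d(A,B) = 2 + 2 + 6 + 0 = 10, d(B,C) = 0 + 1 + 8 + 0 = 9, d(A,C) = 2 + 3 + 2 + 0 = 7.
d(A,C) = 7 ≤ 10 + 9 = 19. Triangle inequality is satisfied.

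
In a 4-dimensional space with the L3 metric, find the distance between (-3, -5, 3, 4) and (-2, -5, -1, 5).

(Σ|x_i - y_i|^3)^(1/3) = (|-3 - (-2)|^3 + |-5 - (-5)|^3 + |3 - (-1)|^3 + |4 - 5|^3)^(1/3)
= (1^3 + 0^3 + 4^3 + 1^3)^(1/3) = (1 + 0 + 64 + 1)^(1/3) = (66)^(1/3) ≈ 4.0412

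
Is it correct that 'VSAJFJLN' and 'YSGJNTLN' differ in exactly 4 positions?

Differing positions: 1, 3, 5, 6. Hamming distance = 4, so the claim is true.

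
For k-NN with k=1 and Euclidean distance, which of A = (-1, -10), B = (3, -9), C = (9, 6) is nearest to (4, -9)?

Distances: d(A) ≈ 5.099, d(B) = 1, d(C) ≈ 15.8114. Nearest: B = (3, -9) with distance 1.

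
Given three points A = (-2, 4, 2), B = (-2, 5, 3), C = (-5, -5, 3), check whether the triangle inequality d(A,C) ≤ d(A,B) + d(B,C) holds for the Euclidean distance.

d(A,B) = √(0² + 1² + 1²) = √2 ≈ 1.4142, d(B,C) = √(3² + 10² + 0²) = √109 ≈ 10.4403, d(A,C) = √(3² + 9² + 1²) = √91 ≈ 9.5394.
d(A,C) ≈ 9.5394 ≤ 1.4142 + 10.4403 = 11.8545. Triangle inequality is satisfied.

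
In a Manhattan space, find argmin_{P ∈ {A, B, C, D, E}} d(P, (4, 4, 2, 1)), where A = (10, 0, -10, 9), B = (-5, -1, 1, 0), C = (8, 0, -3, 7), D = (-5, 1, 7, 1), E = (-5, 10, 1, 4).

Distances: d(A) = 30, d(B) = 16, d(C) = 19, d(D) = 17, d(E) = 19. Nearest: B = (-5, -1, 1, 0) with distance 16.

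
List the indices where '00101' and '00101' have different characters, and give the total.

Differing positions: none. Hamming distance = 0.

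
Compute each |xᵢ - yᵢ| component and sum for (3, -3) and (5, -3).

Σ|x_i - y_i| = |3 - 5| + |-3 - (-3)| = 2 + 0 = 2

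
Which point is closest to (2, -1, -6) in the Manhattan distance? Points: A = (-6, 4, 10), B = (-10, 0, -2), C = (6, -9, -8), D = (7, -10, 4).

Distances: d(A) = 29, d(B) = 17, d(C) = 14, d(D) = 24. Nearest: C = (6, -9, -8) with distance 14.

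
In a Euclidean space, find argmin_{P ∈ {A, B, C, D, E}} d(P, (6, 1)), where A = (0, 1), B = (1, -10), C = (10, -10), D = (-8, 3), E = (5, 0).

Distances: d(A) = 6, d(B) ≈ 12.083, d(C) ≈ 11.7047, d(D) ≈ 14.1421, d(E) ≈ 1.4142. Nearest: E = (5, 0) with distance 1.4142.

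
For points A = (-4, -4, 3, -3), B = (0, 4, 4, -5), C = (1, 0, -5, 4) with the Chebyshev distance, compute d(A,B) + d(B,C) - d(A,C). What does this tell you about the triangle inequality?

d(A,B) = max(4, 8, 1, 2) = 8, d(B,C) = max(1, 4, 9, 9) = 9, d(A,C) = max(5, 4, 8, 7) = 8.
d(A,B) + d(B,C) - d(A,C) = 8 + 9 - 8 = 17 - 8 = 9. This is ≥ 0, so the triangle inequality holds for these points.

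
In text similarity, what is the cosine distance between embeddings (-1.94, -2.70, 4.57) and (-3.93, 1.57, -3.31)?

With u = (-1.94, -2.70, 4.57), v = (-3.93, 1.57, -3.31):
u·v = (-1.94)·(-3.93) + (-2.7)·1.57 + 4.57·(-3.31) = 7.6242 + (-4.239) + (-15.1267) = -11.7415.
|u| = √((-1.94)² + (-2.7)² + 4.57²) = √(3.7636 + 7.29 + 20.8849) = √31.9385, |v| = √((-3.93)² + 1.57² + (-3.31)²) = √(15.4449 + 2.4649 + 10.9561) = √28.8659.
cos θ = (u·v)/(|u||v|) = -11.7415/(√31.9385·√28.8659) ≈ -0.3867
Cosine distance = 1 - cos θ ≈ 1 - (-0.3867) = 1.3867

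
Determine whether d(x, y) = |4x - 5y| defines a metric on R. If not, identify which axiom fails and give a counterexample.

No. d fails symmetry: d(5, 6) = |4·5 - 5·6| = |-10| = 10, but d(6, 5) = |4·6 - 5·5| = |-1| = 1. Since 10 ≠ 1, d(x,y) ≠ d(y,x) in general.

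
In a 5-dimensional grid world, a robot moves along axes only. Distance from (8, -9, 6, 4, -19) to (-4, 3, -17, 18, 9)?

Σ|x_i - y_i| = |8 - (-4)| + |-9 - 3| + |6 - (-17)| + |4 - 18| + |-19 - 9| = 12 + 12 + 23 + 14 + 28 = 89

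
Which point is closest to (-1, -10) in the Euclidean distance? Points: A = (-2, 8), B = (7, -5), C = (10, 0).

Distances: d(A) ≈ 18.0278, d(B) ≈ 9.434, d(C) ≈ 14.8661. Nearest: B = (7, -5) with distance 9.434.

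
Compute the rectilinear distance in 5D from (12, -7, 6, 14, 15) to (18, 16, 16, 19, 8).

Σ|x_i - y_i| = |12 - 18| + |-7 - 16| + |6 - 16| + |14 - 19| + |15 - 8| = 6 + 23 + 10 + 5 + 7 = 51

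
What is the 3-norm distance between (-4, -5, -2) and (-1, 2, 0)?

(Σ|x_i - y_i|^3)^(1/3) = (|-4 - (-1)|^3 + |-5 - 2|^3 + |-2 - 0|^3)^(1/3)
= (3^3 + 7^3 + 2^3)^(1/3) = (27 + 343 + 8)^(1/3) = (378)^(1/3) ≈ 7.2304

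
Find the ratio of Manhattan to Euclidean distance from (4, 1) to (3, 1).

L1 = |4 - 3| + |1 - 1| = 1 + 0 = 1
L2 = √(1² + 0²) = √1 = 1
L1 ≥ L2 always (equality iff movement is along one axis); L1 = L2 here (movement is along a single axis).
Ratio L1/L2 = 1/1 = 1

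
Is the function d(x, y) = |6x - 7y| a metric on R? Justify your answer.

No. d fails symmetry: d(5, 1) = |6·5 - 7·1| = |23| = 23, but d(1, 5) = |6·1 - 7·5| = |-29| = 29. Since 23 ≠ 29, d(x,y) ≠ d(y,x) in general.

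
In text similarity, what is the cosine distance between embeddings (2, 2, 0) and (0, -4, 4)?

With u = (2, 2, 0), v = (0, -4, 4):
u·v = 2·0 + 2·(-4) + 0·4 = 0 + (-8) + 0 = -8.
|u| = √(2² + 2² + 0²) = √8, |v| = √(0² + (-4)² + 4²) = √32, so |u||v| = √(8·32) = √256 = 16.
cos θ = (u·v)/(|u||v|) = -8/16 = -0.5
Cosine distance = 1 - cos θ = 1 - (-0.5) = 1.5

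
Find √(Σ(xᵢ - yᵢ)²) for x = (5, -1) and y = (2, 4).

√(Σ(x_i - y_i)²) = √((5 - 2)² + (-1 - 4)²)
= √(3² + (-5)²) = √(9 + 25) = √34 ≈ 5.831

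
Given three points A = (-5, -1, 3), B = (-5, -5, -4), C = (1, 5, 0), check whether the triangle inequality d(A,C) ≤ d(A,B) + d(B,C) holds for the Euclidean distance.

d(A,B) = √(0² + 4² + 7²) = √65 ≈ 8.0623, d(B,C) = √(6² + 10² + 4²) = √152 ≈ 12.3288, d(A,C) = √(6² + 6² + 3²) = √81 = 9.
d(A,C) = 9 ≤ 8.0623 + 12.3288 = 20.3911. Triangle inequality is satisfied.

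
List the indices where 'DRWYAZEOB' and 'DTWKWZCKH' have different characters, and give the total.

Differing positions: 2, 4, 5, 7, 8, 9. Hamming distance = 6.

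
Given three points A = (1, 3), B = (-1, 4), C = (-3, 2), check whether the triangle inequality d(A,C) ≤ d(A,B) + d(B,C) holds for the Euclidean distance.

d(A,B) = √(2² + 1²) = √5 ≈ 2.2361, d(B,C) = √(2² + 2²) = √8 ≈ 2.8284, d(A,C) = √(4² + 1²) = √17 ≈ 4.1231.
d(A,C) ≈ 4.1231 ≤ 2.2361 + 2.8284 = 5.0645. Triangle inequality is satisfied.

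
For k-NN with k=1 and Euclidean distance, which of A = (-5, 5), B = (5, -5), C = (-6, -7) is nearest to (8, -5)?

Distances: d(A) ≈ 16.4012, d(B) = 3, d(C) ≈ 14.1421. Nearest: B = (5, -5) with distance 3.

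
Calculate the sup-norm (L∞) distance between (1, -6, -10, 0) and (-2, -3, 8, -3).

max(|x_i - y_i|) = max(|1 - (-2)|, |-6 - (-3)|, |-10 - 8|, |0 - (-3)|) = max(3, 3, 18, 3) = 18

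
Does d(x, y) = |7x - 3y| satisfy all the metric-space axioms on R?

No. d fails symmetry: d(8, 5) = |7·8 - 3·5| = |41| = 41, but d(5, 8) = |7·5 - 3·8| = |11| = 11. Since 41 ≠ 11, d(x,y) ≠ d(y,x) in general.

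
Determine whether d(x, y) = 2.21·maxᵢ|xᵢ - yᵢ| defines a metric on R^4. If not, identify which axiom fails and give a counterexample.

Yes. The L∞ (Chebyshev) norm induces a metric on R^4, and multiplying a metric by a positive constant 2.21 > 0 preserves all four axioms: non-negativity (2.21·||x-y|| ≥ 0), identity (2.21·||x-y|| = 0 ⟺ ||x-y|| = 0 ⟺ x = y), symmetry (||x-y|| = ||y-x||), and the triangle inequality (2.21·||x-z|| ≤ 2.21·||x-y|| + 2.21·||y-z||). So d is a metric.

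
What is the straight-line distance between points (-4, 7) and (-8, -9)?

√(Σ(x_i - y_i)²) = √((-4 - (-8))² + (7 - (-9))²)
= √(4² + 16²) = √(16 + 256) = √272 ≈ 16.4924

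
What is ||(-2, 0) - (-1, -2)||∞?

max(|x_i - y_i|) = max(|-2 - (-1)|, |0 - (-2)|) = max(1, 2) = 2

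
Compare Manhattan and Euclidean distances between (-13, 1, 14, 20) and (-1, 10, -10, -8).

L1 = |-13 - (-1)| + |1 - 10| + |14 - (-10)| + |20 - (-8)| = 12 + 9 + 24 + 28 = 73
L2 = √(12² + 9² + 24² + 28²) = √1585 ≈ 39.8121
L1 ≥ L2 always (equality iff movement is along one axis); L1 > L2 here.
Ratio L1/L2 = 73/√1585 ≈ 1.8336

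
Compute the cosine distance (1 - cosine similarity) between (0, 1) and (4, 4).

With u = (0, 1), v = (4, 4):
u·v = 0·4 + 1·4 = 0 + 4 = 4.
|u| = √(0² + 1²) = √1, |v| = √(4² + 4²) = √32, so |u||v| = √(1·32) = √32.
cos θ = (u·v)/(|u||v|) = 4/√32 ≈ 0.7071
Cosine distance = 1 - cos θ ≈ 1 - 0.7071 = 0.2929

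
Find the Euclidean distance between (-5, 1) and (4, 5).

√(Σ(x_i - y_i)²) = √((-5 - 4)² + (1 - 5)²)
= √((-9)² + (-4)²) = √(81 + 16) = √97 ≈ 9.8489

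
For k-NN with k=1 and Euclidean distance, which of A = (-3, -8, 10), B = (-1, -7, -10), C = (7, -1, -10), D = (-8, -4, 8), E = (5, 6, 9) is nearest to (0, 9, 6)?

Distances: d(A) ≈ 17.72, d(B) ≈ 22.6495, d(C) ≈ 20.1246, d(D) ≈ 15.3948, d(E) ≈ 6.5574. Nearest: E = (5, 6, 9) with distance 6.5574.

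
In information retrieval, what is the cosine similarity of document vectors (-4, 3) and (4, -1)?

With u = (-4, 3), v = (4, -1):
u·v = (-4)·4 + 3·(-1) = (-16) + (-3) = -19.
|u| = √((-4)² + 3²) = √25, |v| = √(4² + (-1)²) = √17, so |u||v| = √(25·17) = √425.
cos θ = (u·v)/(|u||v|) = -19/√425 ≈ -0.9216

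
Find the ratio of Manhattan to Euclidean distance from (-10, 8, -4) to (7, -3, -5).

L1 = |-10 - 7| + |8 - (-3)| + |-4 - (-5)| = 17 + 11 + 1 = 29
L2 = √(17² + 11² + 1²) = √411 ≈ 20.2731
L1 ≥ L2 always (equality iff movement is along one axis); L1 > L2 here.
Ratio L1/L2 = 29/√411 ≈ 1.4305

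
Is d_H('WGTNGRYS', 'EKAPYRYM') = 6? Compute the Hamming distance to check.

Differing positions: 1, 2, 3, 4, 5, 8. Hamming distance = 6, so the claim is true.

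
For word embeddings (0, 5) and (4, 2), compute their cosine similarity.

With u = (0, 5), v = (4, 2):
u·v = 0·4 + 5·2 = 0 + 10 = 10.
|u| = √(0² + 5²) = √25, |v| = √(4² + 2²) = √20, so |u||v| = √(25·20) = √500.
cos θ = (u·v)/(|u||v|) = 10/√500 ≈ 0.4472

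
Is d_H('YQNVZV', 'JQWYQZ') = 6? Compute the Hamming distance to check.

Differing positions: 1, 3, 4, 5, 6. Hamming distance = 5, so the claim that d_H = 6 is false.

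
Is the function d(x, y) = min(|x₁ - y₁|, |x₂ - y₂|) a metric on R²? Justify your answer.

No. d fails identity of indiscernibles: take x = (1, 0) and y = (1, 9). Then d(x,y) = min(|1 - 1|, |0 - 9|) = min(0, 9) = 0, yet x ≠ y.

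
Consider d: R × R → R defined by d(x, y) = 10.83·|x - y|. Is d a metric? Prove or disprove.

Yes. Since |x - y| is a metric on R and 10.83 > 0, the positive scalar multiple 10.83·|x - y| is also a metric: scaling by a positive constant preserves non-negativity, identity (d=0 ⟺ |x-y|=0 ⟺ x=y), symmetry, and the triangle inequality.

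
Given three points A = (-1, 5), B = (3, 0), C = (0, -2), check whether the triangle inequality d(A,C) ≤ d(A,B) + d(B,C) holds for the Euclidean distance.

d(A,B) = √(4² + 5²) = √41 ≈ 6.4031, d(B,C) = √(3² + 2²) = √13 ≈ 3.6056, d(A,C) = √(1² + 7²) = √50 ≈ 7.0711.
d(A,C) ≈ 7.0711 ≤ 6.4031 + 3.6056 = 10.0087. Triangle inequality is satisfied.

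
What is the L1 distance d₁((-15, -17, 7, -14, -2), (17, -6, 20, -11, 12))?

Σ|x_i - y_i| = |-15 - 17| + |-17 - (-6)| + |7 - 20| + |-14 - (-11)| + |-2 - 12| = 32 + 11 + 13 + 3 + 14 = 73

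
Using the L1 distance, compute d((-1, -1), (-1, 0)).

Σ|x_i - y_i| = |-1 - (-1)| + |-1 - 0| = 0 + 1 = 1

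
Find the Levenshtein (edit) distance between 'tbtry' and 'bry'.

Let D[i][j] be the edit distance between the first i characters of 'tbtry' and the first j characters of 'bry', with D[i][0] = i, D[0][j] = j, and D[i][j] = D[i-1][j-1] if the characters match, else 1 + min(D[i-1][j], D[i][j-1], D[i-1][j-1]). Filling the table (rows: prefixes of 'tbtry', columns: prefixes of 'bry'):
     ε  b  r  y
  ε  0  1  2  3
  t  1  1  2  3
  b  2  1  2  3
  t  3  2  2  3
  r  4  3  2  3
  y  5  4  3  2
The bottom-right entry gives D[5][3] = 2, so no sequence of fewer than 2 edits works. Backtracking through the table gives one optimal edit sequence (2 edits):
  tbtry → btry (del t @1)
  btry → bry (del t @2)
Edit distance = 2.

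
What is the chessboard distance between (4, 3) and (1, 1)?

max(|x_i - y_i|) = max(|4 - 1|, |3 - 1|) = max(3, 2) = 3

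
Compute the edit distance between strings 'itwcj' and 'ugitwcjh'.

Let D[i][j] be the edit distance between the first i characters of 'itwcj' and the first j characters of 'ugitwcjh', with D[i][0] = i, D[0][j] = j, and D[i][j] = D[i-1][j-1] if the characters match, else 1 + min(D[i-1][j], D[i][j-1], D[i-1][j-1]). Filling the table (rows: prefixes of 'itwcj', columns: prefixes of 'ugitwcjh'):
     ε  u  g  i  t  w  c  j  h
  ε  0  1  2  3  4  5  6  7  8
  i  1  1  2  2  3  4  5  6  7
  t  2  2  2  3  2  3  4  5  6
  w  3  3  3  3  3  2  3  4  5
  c  4  4  4  4  4  3  2  3  4
  j  5  5  5  5  5  4  3  2  3
The bottom-right entry gives D[5][8] = 3, so no sequence of fewer than 3 edits works. Backtracking through the table gives one optimal edit sequence (3 edits):
  itwcj → uitwcj (ins u @1)
  uitwcj → ugitwcj (ins g @2)
  ugitwcj → ugitwcjh (ins h @8)
Edit distance = 3.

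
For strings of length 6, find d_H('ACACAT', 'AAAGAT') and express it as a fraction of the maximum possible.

Differing positions: 2, 4. Hamming distance = 2. The maximum possible Hamming distance for length-6 strings is 6, so d_H/6 = 2/6 ≈ 0.3333.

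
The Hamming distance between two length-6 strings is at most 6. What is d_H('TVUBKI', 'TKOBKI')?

Differing positions: 2, 3. Hamming distance = 2. The maximum possible Hamming distance for length-6 strings is 6, so d_H/6 = 2/6 ≈ 0.3333.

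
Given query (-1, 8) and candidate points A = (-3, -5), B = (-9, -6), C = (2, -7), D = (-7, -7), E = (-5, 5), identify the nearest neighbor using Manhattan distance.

Distances: d(A) = 15, d(B) = 22, d(C) = 18, d(D) = 21, d(E) = 7. Nearest: E = (-5, 5) with distance 7.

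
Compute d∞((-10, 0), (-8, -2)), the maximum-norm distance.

max(|x_i - y_i|) = max(|-10 - (-8)|, |0 - (-2)|) = max(2, 2) = 2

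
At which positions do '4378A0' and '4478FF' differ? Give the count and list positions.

Differing positions: 2, 5, 6. Hamming distance = 3.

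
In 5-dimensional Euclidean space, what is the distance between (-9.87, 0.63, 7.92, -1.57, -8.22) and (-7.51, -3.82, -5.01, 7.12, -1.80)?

√(Σ(x_i - y_i)²) = √((-9.87 - (-7.51))² + (0.63 - (-3.82))² + (7.92 - (-5.01))² + (-1.57 - 7.12)² + (-8.22 - (-1.8))²)
= √((-2.36)² + 4.45² + 12.93² + (-8.69)² + (-6.42)²) = √(5.5696 + 19.8025 + 167.1849 + 75.5161 + 41.2164) = √309.2895 ≈ 17.5866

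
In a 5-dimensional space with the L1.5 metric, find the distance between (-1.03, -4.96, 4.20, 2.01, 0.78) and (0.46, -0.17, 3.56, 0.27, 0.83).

(Σ|x_i - y_i|^1.5)^(1/1.5) = (|-1.03 - 0.46|^1.5 + |-4.96 - (-0.17)|^1.5 + |4.2 - 3.56|^1.5 + |2.01 - 0.27|^1.5 + |0.78 - 0.83|^1.5)^(1/1.5)
= (1.49^1.5 + 4.79^1.5 + 0.64^1.5 + 1.74^1.5 + 0.05^1.5)^(1/1.5) ≈ (1.8188 + 10.4834 + 0.512 + 2.2952 + 0.0112)^(1/1.5) = (15.1206)^(1/1.5) ≈ 6.1148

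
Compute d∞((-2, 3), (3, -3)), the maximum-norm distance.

max(|x_i - y_i|) = max(|-2 - 3|, |3 - (-3)|) = max(5, 6) = 6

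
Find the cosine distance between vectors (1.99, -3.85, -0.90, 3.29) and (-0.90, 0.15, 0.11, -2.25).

With u = (1.99, -3.85, -0.90, 3.29), v = (-0.90, 0.15, 0.11, -2.25):
u·v = 1.99·(-0.9) + (-3.85)·0.15 + (-0.9)·0.11 + 3.29·(-2.25) = (-1.791) + (-0.5775) + (-0.099) + (-7.4025) = -9.87.
|u| = √(1.99² + (-3.85)² + (-0.9)² + 3.29²) = √(3.9601 + 14.8225 + 0.81 + 10.8241) = √30.4167, |v| = √((-0.9)² + 0.15² + 0.11² + (-2.25)²) = √(0.81 + 0.0225 + 0.0121 + 5.0625) = √5.9071.
cos θ = (u·v)/(|u||v|) = -9.87/(√30.4167·√5.9071) ≈ -0.7363
Cosine distance = 1 - cos θ ≈ 1 - (-0.7363) = 1.7363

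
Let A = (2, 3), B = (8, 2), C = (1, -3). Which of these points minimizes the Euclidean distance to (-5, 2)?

Distances: d(A) ≈ 7.0711, d(B) = 13, d(C) ≈ 7.8102. Nearest: A = (2, 3) with distance 7.0711.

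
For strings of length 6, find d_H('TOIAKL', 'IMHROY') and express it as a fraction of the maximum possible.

Differing positions: 1, 2, 3, 4, 5, 6. Hamming distance = 6. The maximum possible Hamming distance for length-6 strings is 6, so d_H/6 = 6/6 = 1.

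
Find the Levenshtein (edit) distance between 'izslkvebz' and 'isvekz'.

Let D[i][j] be the edit distance between the first i characters of 'izslkvebz' and the first j characters of 'isvekz', with D[i][0] = i, D[0][j] = j, and D[i][j] = D[i-1][j-1] if the characters match, else 1 + min(D[i-1][j], D[i][j-1], D[i-1][j-1]). Filling the table (rows: prefixes of 'izslkvebz', columns: prefixes of 'isvekz'):
     ε  i  s  v  e  k  z
  ε  0  1  2  3  4  5  6
  i  1  0  1  2  3  4  5
  z  2  1  1  2  3  4  4
  s  3  2  1  2  3  4  5
  l  4  3  2  2  3  4  5
  k  5  4  3  3  3  3  4
  v  6  5  4  3  4  4  4
  e  7  6  5  4  3  4  5
  b  8  7  6  5  4  4  5
  z  9  8  7  6  5  5  4
The bottom-right entry gives D[9][6] = 4, so no sequence of fewer than 4 edits works. Backtracking through the table gives one optimal edit sequence (4 edits):
  izslkvebz → islkvebz (del z @2)
  islkvebz → iskvebz (del l @3)
  iskvebz → isvebz (del k @3)
  isvebz → isvekz (sub b→k @5)
Edit distance = 4.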